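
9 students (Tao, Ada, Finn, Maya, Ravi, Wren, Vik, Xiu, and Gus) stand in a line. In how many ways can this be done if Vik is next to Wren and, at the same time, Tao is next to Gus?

Treat {Vik,Wren} as one block (2 orders) and {Tao,Gus} as another (2 orders).
That leaves 7 units to arrange: 2 × 2 × 7! = 4 × 5040 = 20160.

20160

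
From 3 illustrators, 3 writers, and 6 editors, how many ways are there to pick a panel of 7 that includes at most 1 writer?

Split by how many writers are chosen (0 through 1).
Sum: C(3,0)·C(9,7) + C(3,1)·C(9,6) = 36 + 252 = 288.

288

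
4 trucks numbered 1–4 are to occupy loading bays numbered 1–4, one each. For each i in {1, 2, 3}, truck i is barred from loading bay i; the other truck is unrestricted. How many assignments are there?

11

Let Aᵢ (for i ∈ {1, 2, 3}) be the placements that put truck i in its forbidden loading bay. Any j of these fix j positions, leaving (4−j)! ways to fill the rest, and there are C(3,j) ways to pick which j.
By inclusion–exclusion, the number of valid placements is Σ_{j=0}^{3} (−1)^j C(3,j)·(4−j)!.
Computing: 24 − 18 + 6 − 1 = 11.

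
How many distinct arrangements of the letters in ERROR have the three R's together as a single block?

Treat the 3 copies of R as a single block. The multiset to arrange is then {RRR, E, O}, 3 items in all.
All 3 items are distinct, so there are (3)! = 6 arrangements.

6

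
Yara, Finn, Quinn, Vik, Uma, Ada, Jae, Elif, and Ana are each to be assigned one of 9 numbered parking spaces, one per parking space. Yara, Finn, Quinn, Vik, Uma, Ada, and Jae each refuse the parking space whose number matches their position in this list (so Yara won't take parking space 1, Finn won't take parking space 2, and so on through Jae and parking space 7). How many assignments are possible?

Let Aᵢ (for 1 ≤ i ≤ 7) be the placements that put person i in their forbidden parking space. Any j of these fix j positions, leaving (9−j)! ways to fill the rest, and there are C(7,j) ways to pick which j.
By inclusion–exclusion, the number of valid placements is Σ_{j=0}^{7} (−1)^j C(7,j)·(9−j)!.
Computing: 362880 − 282240 + 105840 − 25200 + 4200 − 504 + 42 − 2 = 165016.

165016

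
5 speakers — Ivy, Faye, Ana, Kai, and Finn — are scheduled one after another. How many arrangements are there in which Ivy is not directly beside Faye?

There are 5! = 120 arrangements in all. If Ivy and Faye are adjacent, merging them into one block gives 2·(4)! = 48 arrangements.
So 120 − 48 = 72 arrangements keep them apart.

72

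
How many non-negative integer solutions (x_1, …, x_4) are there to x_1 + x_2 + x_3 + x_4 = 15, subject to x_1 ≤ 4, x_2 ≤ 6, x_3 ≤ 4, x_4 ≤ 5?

Without the upper bounds there are C(18,3) = 816 ways to split 15 among 4 variables.
Subtract solutions that violate a single cap (substitute x_i' = x_i − (cap_i+1)): x_1 ≥ 5 gives C(13,3) = 286; x_2 ≥ 7 gives C(11,3) = 165; x_3 ≥ 5 gives C(13,3) = 286; x_4 ≥ 6 gives C(12,3) = 220. Together 957.
Add back pairs where two caps are both exceeded: 20 + 56 + 35 + 20 + 10 + 35 = 176.
By inclusion–exclusion the count is 816 − 957 + 176 = 35.

35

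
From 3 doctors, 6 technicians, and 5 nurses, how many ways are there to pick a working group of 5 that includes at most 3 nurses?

1956

Split by how many nurses are chosen (0 through 3).
Sum: C(5,0)·C(9,5) + C(5,1)·C(9,4) + C(5,2)·C(9,3) + C(5,3)·C(9,2) = 126 + 630 + 840 + 360 = 1956.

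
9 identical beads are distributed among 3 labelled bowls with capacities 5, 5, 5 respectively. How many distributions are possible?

25

Ignoring the caps, the number of non-negative solutions to x_1+…+x_3 = 9 is C(11,2) = 55.
Subtract solutions that violate a single cap (substitute x_i' = x_i − (cap_i+1)): x_1 ≥ 6 gives C(5,2) = 10; x_2 ≥ 6 gives C(5,2) = 10; x_3 ≥ 6 gives C(5,2) = 10. Together 30.
No two caps can be exceeded simultaneously, so the pair terms are all 0.
By inclusion–exclusion the count is 55 − 30 + 0 = 25.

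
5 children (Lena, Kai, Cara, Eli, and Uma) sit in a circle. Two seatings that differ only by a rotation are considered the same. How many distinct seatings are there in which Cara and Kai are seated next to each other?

12

Glue Cara and Kai into a block (2 internal orders). Seating 4 units around a circle gives (3)! arrangements.
So 2 × (3)! = 2 × 6 = 12.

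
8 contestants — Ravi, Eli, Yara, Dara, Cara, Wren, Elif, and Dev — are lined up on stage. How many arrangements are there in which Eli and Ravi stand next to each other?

Place the 6 others and the Eli-Ravi pair as 7 objects in a line; the pair has 2 internal arrangements.
So the count is 2·(7)! = 10080.

10080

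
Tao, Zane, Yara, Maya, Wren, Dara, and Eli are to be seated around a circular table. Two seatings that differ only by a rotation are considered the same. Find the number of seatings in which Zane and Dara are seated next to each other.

240

Glue Zane and Dara into a block (2 internal orders). Seating 6 units around a circle gives (5)! arrangements.
So 2 × (5)! = 2 × 120 = 240.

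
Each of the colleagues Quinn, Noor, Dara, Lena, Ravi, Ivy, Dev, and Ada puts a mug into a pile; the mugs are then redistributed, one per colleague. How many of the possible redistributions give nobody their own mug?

14833

This is the derangement count D_8: permutations of 8 items with no fixed point.
By inclusion–exclusion this is Σ_{j=0}^{8} (−1)^j C(8,j)·(8−j)!.
Computing: 40320 − 40320 + 20160 − 6720 + 1680 − 336 + 56 − 8 + 1 = 14833.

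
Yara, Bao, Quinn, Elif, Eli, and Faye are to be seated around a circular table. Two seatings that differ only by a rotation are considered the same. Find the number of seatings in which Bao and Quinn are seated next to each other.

48

Glue Bao and Quinn into a block (2 internal orders). Seating 5 units around a circle gives (4)! arrangements.
So 2 × (4)! = 2 × 24 = 48.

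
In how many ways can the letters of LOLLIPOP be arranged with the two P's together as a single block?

Treat the 2 copies of P as a single block. The multiset to arrange is then {PP, I, L, L, L, O, O}, 7 items in all.
That gives (7)!/(3!·2!) = 420 arrangements.

420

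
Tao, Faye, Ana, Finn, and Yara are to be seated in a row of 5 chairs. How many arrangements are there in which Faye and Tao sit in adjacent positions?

Glue Faye and Tao into one block (2 internal orders), leaving 4 units to arrange in a row.
So the count is 2·(4)! = 48.

48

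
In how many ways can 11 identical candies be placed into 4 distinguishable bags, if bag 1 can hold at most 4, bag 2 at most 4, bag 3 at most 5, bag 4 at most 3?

Without the upper bounds there are C(14,3) = 364 ways to split 11 among 4 bags.
Subtract solutions that violate a single cap (substitute x_i' = x_i − (cap_i+1)): x_1 ≥ 5 gives C(9,3) = 84; x_2 ≥ 5 gives C(9,3) = 84; x_3 ≥ 6 gives C(8,3) = 56; x_4 ≥ 4 gives C(10,3) = 120. Together 344.
Add back pairs where two caps are both exceeded: 4 + 1 + 10 + 1 + 10 + 4 = 30.
By inclusion–exclusion the count is 364 − 344 + 30 = 50.

50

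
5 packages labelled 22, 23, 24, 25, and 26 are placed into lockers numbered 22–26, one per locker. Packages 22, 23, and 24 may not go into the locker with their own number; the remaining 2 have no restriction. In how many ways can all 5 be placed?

64

Let Aᵢ (for i ∈ {22, 23, 24}) be the placements that put package i in its forbidden locker. Any j of these fix j positions, leaving (5−j)! ways to fill the rest, and there are C(3,j) ways to pick which j.
By inclusion–exclusion, the number of valid placements is Σ_{j=0}^{3} (−1)^j C(3,j)·(5−j)!.
Computing: 120 − 72 + 18 − 2 = 64.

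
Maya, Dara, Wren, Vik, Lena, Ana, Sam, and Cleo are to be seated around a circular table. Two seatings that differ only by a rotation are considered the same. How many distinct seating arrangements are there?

Around a circle, 8 distinct people have 8!/8 = (7)! = 5040 rotationally distinct seatings.

5040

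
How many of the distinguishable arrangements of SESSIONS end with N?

210

Fix N in the last position and arrange the remaining 7 letters.
Those 7 letters have S appearing 4 times, giving (7)!/(4!) = 210.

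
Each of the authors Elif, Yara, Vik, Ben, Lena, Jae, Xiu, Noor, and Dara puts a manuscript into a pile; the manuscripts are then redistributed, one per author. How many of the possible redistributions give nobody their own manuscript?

Count assignments avoiding every fixed point. For any j of the 9 authors fixed to their own manuscript, the other 9−j can be arranged in (9−j)! ways.
By inclusion–exclusion this is Σ_{j=0}^{9} (−1)^j C(9,j)·(9−j)!.
Computing: 362880 − 362880 + 181440 − 60480 + 15120 − 3024 + 504 − 72 + 9 − 1 = 133496.

133496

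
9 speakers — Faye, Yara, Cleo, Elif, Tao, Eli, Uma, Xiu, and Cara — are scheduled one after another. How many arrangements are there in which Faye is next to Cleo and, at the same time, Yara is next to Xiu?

Treat {Faye,Cleo} as one block (2 orders) and {Yara,Xiu} as another (2 orders).
That leaves 7 units to arrange: 2 × 2 × 7! = 4 × 5040 = 20160.

20160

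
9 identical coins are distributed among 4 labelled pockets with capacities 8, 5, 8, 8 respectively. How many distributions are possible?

Ignoring the caps, the number of non-negative solutions to x_1+…+x_4 = 9 is C(12,3) = 220.
Subtract solutions that violate a single cap (substitute x_i' = x_i − (cap_i+1)): x_1 ≥ 9 gives C(3,3) = 1; x_2 ≥ 6 gives C(6,3) = 20; x_3 ≥ 9 gives C(3,3) = 1; x_4 ≥ 9 gives C(3,3) = 1. Together 23.
No two caps can be exceeded simultaneously, so the pair terms are all 0.
By inclusion–exclusion the count is 220 − 23 + 0 = 197.

197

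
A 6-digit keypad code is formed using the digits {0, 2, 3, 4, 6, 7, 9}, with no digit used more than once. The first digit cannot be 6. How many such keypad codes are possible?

The first digit has 7−1 = 6 choices (anything except 6).
The remaining 5 digits are filled from the other 6 symbols without repetition: 6 × 5 × 4 × 3 × 2 = 720.
Total: 6 × 720 = 4320.

4320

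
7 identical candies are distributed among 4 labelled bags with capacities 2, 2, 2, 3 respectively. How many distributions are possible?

By stars and bars, unrestricted non-negative solutions to x_1+…+x_4 = 7 number C(7+3,3) = 120.
Subtract solutions that violate a single cap (substitute x_i' = x_i − (cap_i+1)): x_1 ≥ 3 gives C(7,3) = 35; x_2 ≥ 3 gives C(7,3) = 35; x_3 ≥ 3 gives C(7,3) = 35; x_4 ≥ 4 gives C(6,3) = 20. Together 125.
Add back pairs where two caps are both exceeded: 4 + 4 + 1 + 4 + 1 + 1 = 15.
By inclusion–exclusion the count is 120 − 125 + 15 = 10.

10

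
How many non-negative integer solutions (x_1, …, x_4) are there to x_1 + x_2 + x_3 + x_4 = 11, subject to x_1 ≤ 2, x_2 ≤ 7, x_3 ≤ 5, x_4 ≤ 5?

88

Ignoring the caps, the number of non-negative solutions to x_1+…+x_4 = 11 is C(14,3) = 364.
Subtract solutions that violate a single cap (substitute x_i' = x_i − (cap_i+1)): x_1 ≥ 3 gives C(11,3) = 165; x_2 ≥ 8 gives C(6,3) = 20; x_3 ≥ 6 gives C(8,3) = 56; x_4 ≥ 6 gives C(8,3) = 56. Together 297.
Add back pairs where two caps are both exceeded: 1 + 10 + 10 + 0 + 0 + 0 = 21.
By inclusion–exclusion the count is 364 − 297 + 21 = 88.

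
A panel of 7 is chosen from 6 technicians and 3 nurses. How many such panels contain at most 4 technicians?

15

Split by how many technicians are chosen (0 through 4).
Sum: C(6,0)·C(3,7) + C(6,1)·C(3,6) + C(6,2)·C(3,5) + C(6,3)·C(3,4) + C(6,4)·C(3,3) = 0 + 0 + 0 + 0 + 15 = 15.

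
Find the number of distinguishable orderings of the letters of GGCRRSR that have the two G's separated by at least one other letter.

300

There are 7!/(3!·2!) = 420 arrangements of GGCRRSR in total.
If the two G's are adjacent, glue them into one block, leaving 6 items to arrange: (6)!/(3!) = 120 ways.
Hence 420 − 120 = 300.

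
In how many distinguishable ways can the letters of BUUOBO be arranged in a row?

Letter multiplicities in BUUOBO: B×2, O×2, U×2.
So there are 6! / (2!·2!·2!) = 90 distinguishable arrangements.

90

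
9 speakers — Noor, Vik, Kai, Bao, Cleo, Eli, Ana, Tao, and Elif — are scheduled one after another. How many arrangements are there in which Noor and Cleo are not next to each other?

Of the 9! = 362880 arrangements, those with Noor and Cleo adjacent number 2 × 8! = 80640 (treat the pair as a block with 2 internal orders).
Complementary counting: 362880 − 80640 = 282240.

282240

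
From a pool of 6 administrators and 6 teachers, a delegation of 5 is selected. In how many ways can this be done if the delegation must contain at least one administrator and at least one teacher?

With no constraint there are C(12,5) = 792 possible selections.
Subtract selections that omit an entire group: no administrators → C(6,5) = 6; no teachers → C(6,5) = 6.
Both groups omitted at once is impossible, so 792 − 12 = 780.

780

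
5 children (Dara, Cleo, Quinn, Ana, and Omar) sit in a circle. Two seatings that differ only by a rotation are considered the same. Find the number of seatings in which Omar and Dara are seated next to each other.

12

Glue Omar and Dara into a block (2 internal orders). Seating 4 units around a circle gives (3)! arrangements.
So 2 × (3)! = 2 × 6 = 12.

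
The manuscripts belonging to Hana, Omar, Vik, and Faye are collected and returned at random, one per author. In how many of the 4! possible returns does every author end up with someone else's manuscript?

Let Aᵢ be the assignments in which author i gets their own manuscript. We want the size of the complement of A₁∪…∪A_4.
By inclusion–exclusion this is Σ_{j=0}^{4} (−1)^j C(4,j)·(4−j)!.
Computing: 24 − 24 + 12 − 4 + 1 = 9.

9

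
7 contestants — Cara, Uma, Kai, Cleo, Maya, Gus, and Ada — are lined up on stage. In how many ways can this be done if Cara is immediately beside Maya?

Treat {Cara, Maya} as a single unit. There are 6 units to order, and the pair itself can be ordered 2 ways.
That gives 2 × 6! = 2 × 720 = 1440.

1440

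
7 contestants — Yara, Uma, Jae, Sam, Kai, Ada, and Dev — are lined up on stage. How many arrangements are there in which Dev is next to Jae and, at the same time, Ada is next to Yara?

Treat {Dev,Jae} as one block (2 orders) and {Ada,Yara} as another (2 orders).
That leaves 5 units to arrange: 2 × 2 × 5! = 4 × 120 = 480.

480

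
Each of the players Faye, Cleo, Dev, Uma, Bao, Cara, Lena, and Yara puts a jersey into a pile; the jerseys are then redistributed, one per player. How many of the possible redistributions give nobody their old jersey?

Let Aᵢ be the assignments in which player i gets their old jersey. We want the size of the complement of A₁∪…∪A_8.
By inclusion–exclusion this is Σ_{j=0}^{8} (−1)^j C(8,j)·(8−j)!.
Computing: 40320 − 40320 + 20160 − 6720 + 1680 − 336 + 56 − 8 + 1 = 14833.

14833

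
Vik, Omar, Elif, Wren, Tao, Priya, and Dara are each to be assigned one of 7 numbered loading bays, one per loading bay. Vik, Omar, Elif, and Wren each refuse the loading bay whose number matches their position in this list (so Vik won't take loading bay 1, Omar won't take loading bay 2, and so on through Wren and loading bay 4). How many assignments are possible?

2790

Let Aᵢ (for 1 ≤ i ≤ 4) be the placements that put person i in their forbidden loading bay. Any j of these fix j positions, leaving (7−j)! ways to fill the rest, and there are C(4,j) ways to pick which j.
By inclusion–exclusion, the number of valid placements is Σ_{j=0}^{4} (−1)^j C(4,j)·(7−j)!.
Computing: 5040 − 2880 + 720 − 96 + 6 = 2790.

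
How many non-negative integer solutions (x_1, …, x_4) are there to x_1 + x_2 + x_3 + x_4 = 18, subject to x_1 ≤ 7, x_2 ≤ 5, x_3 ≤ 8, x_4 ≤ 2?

31

Ignoring the caps, the number of non-negative solutions to x_1+…+x_4 = 18 is C(21,3) = 1330.
Subtract solutions that violate a single cap (substitute x_i' = x_i − (cap_i+1)): x_1 ≥ 8 gives C(13,3) = 286; x_2 ≥ 6 gives C(15,3) = 455; x_3 ≥ 9 gives C(12,3) = 220; x_4 ≥ 3 gives C(18,3) = 816. Together 1777.
Add back pairs where two caps are both exceeded: 35 + 4 + 120 + 20 + 220 + 84 = 483.
Subtract triples: 0 + 4 + 0 + 1 = 5.
By inclusion–exclusion the count is 1330 − 1777 + 483 − 5 = 31.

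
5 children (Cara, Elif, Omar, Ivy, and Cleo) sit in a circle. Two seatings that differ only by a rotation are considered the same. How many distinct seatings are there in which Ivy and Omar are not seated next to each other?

12

Without the restriction there are (4)! = 24 seatings.
Those with Ivy next to Omar: fuse the pair into one unit and seat 4 units around a circle — 2·(3)! = 12.
Subtracting, 24 − 12 = 12.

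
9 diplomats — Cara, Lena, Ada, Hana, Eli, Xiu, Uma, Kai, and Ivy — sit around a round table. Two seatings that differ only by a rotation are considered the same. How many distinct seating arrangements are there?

Seat Cara anywhere (absorbing the rotational symmetry), then permute the other 8: (8)! = 40320.

40320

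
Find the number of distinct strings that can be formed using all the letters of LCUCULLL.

Letter multiplicities in LCUCULLL: C×2, L×4, U×2.
The number of distinct arrangements is 8!/(4!·2!·2!) = 40320/96 = 420.

420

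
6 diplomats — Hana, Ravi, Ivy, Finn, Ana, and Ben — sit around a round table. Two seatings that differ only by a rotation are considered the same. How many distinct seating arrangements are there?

120

Fix one person's seat to break rotational symmetry; the remaining 5 people can be arranged in (5)! = 120 ways.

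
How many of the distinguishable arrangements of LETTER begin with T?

60

Fix T in the first position and arrange the remaining 5 letters.
Those 5 letters have E appearing twice, giving (5)!/(2!) = 60.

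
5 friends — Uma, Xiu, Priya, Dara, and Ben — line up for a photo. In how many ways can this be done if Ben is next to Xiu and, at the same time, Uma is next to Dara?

Treat {Ben,Xiu} as one block (2 orders) and {Uma,Dara} as another (2 orders).
That leaves 3 units to arrange: 2 × 2 × 3! = 4 × 6 = 24.

24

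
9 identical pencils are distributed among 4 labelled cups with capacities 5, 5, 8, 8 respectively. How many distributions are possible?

178

Ignoring the caps, the number of non-negative solutions to x_1+…+x_4 = 9 is C(12,3) = 220.
Subtract solutions that violate a single cap (substitute x_i' = x_i − (cap_i+1)): x_1 ≥ 6 gives C(6,3) = 20; x_2 ≥ 6 gives C(6,3) = 20; x_3 ≥ 9 gives C(3,3) = 1; x_4 ≥ 9 gives C(3,3) = 1. Together 42.
No two caps can be exceeded simultaneously, so the pair terms are all 0.
By inclusion–exclusion the count is 220 − 42 + 0 = 178.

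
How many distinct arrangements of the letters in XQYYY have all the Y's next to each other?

6

Treat the 3 copies of Y as a single block. The multiset to arrange is then {YYY, Q, X}, 3 items in all.
All 3 items are distinct, so there are (3)! = 6 arrangements.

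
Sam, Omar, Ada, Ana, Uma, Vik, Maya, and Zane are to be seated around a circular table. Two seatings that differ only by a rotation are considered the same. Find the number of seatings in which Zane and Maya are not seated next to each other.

3600

All circular seatings of 8 people number (7)! = 5040.
Seatings with Zane beside Maya: treat them as a block with 2 internal orders, giving 2 × (6)! = 1440.
Subtracting, 5040 − 1440 = 3600.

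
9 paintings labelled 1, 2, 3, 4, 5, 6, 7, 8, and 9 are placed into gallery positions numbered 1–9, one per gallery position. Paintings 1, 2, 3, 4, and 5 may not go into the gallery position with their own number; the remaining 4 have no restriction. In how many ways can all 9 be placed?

205056

Let Aᵢ (for 1 ≤ i ≤ 5) be the placements that put painting i in its forbidden gallery position. Any j of these fix j positions, leaving (9−j)! ways to fill the rest, and there are C(5,j) ways to pick which j.
By inclusion–exclusion, the number of valid placements is Σ_{j=0}^{5} (−1)^j C(5,j)·(9−j)!.
Computing: 362880 − 201600 + 50400 − 7200 + 600 − 24 = 205056.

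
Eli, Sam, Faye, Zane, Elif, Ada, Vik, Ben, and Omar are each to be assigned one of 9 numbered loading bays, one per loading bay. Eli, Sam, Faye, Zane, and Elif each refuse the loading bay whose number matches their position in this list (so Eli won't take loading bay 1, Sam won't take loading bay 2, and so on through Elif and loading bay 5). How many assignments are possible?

205056

Let Aᵢ (for 1 ≤ i ≤ 5) be the placements that put person i in their forbidden loading bay. Any j of these fix j positions, leaving (9−j)! ways to fill the rest, and there are C(5,j) ways to pick which j.
By inclusion–exclusion, the number of valid placements is Σ_{j=0}^{5} (−1)^j C(5,j)·(9−j)!.
Computing: 362880 − 201600 + 50400 − 7200 + 600 − 24 = 205056.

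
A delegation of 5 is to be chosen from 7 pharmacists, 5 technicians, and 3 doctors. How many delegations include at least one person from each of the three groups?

1925

With no constraint there are C(15,5) = 3003 possible selections.
Selections missing a whole group: no pharmacists → C(8,5) = 56; no technicians → C(10,5) = 252; no doctors → C(12,5) = 792.
Add back selections omitting two groups (i.e. drawn from a single group): C(7,5) + C(5,5) + C(3,5) = 22.
By inclusion–exclusion: 3003 − 1100 + 22 = 1925.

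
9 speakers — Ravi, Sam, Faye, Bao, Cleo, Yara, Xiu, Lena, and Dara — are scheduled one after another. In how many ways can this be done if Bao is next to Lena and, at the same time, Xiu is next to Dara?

20160

Treat {Bao,Lena} as one block (2 orders) and {Xiu,Dara} as another (2 orders).
That leaves 7 units to arrange: 2 × 2 × 7! = 4 × 5040 = 20160.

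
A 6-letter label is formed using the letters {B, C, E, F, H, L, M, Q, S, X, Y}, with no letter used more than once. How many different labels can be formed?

332640

Choose and order 6 of the 11 symbols: the first letter has 11 options, the next 10, and so on down to 6.
11 × 10 × 9 × 8 × 7 × 6 = 332640.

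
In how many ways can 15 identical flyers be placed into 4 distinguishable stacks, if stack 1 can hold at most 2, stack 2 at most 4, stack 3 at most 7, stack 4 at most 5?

Without the upper bounds there are C(18,3) = 816 ways to split 15 among 4 stacks.
Subtract solutions that violate a single cap (substitute x_i' = x_i − (cap_i+1)): x_1 ≥ 3 gives C(15,3) = 455; x_2 ≥ 5 gives C(13,3) = 286; x_3 ≥ 8 gives C(10,3) = 120; x_4 ≥ 6 gives C(12,3) = 220. Together 1081.
Add back pairs where two caps are both exceeded: 120 + 35 + 84 + 10 + 35 + 4 = 288.
Subtract triples: 0 + 4 + 0 + 0 = 4.
By inclusion–exclusion the count is 816 − 1081 + 288 − 4 = 19.

19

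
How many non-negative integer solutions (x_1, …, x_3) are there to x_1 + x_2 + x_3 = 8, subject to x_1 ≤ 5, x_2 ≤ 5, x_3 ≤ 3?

18

Without the upper bounds there are C(10,2) = 45 ways to split 8 among 3 variables.
Subtract solutions that violate a single cap (substitute x_i' = x_i − (cap_i+1)): x_1 ≥ 6 gives C(4,2) = 6; x_2 ≥ 6 gives C(4,2) = 6; x_3 ≥ 4 gives C(6,2) = 15. Together 27.
No two caps can be exceeded simultaneously, so the pair terms are all 0.
By inclusion–exclusion the count is 45 − 27 + 0 = 18.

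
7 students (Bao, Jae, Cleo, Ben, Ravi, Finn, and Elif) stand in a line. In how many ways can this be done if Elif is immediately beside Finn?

1440

Treat {Elif, Finn} as a single unit. There are 6 units to order, and the pair itself can be ordered 2 ways.
So the count is 2·(6)! = 1440.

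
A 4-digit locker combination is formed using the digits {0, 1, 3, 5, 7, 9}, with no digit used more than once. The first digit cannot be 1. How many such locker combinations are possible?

The first digit has 6−1 = 5 choices (anything except 1).
The remaining 3 digits are filled from the other 5 symbols without repetition: 5 × 4 × 3 = 60.
Total: 5 × 60 = 300.

300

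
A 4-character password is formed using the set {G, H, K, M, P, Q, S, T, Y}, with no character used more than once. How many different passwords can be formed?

With no repetition, fill the 4 characters in order: 9 choices, then 8, down to 6.
That product is 9 × 8 × 7 × 6 = 3024.

3024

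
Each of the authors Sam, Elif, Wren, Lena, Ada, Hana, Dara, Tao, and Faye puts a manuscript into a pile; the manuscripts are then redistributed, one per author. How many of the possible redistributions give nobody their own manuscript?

Let Aᵢ be the assignments in which author i gets their own manuscript. We want the size of the complement of A₁∪…∪A_9.
By inclusion–exclusion this is Σ_{j=0}^{9} (−1)^j C(9,j)·(9−j)!.
Computing: 362880 − 362880 + 181440 − 60480 + 15120 − 3024 + 504 − 72 + 9 − 1 = 133496.

133496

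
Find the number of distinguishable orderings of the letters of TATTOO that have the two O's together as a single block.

20

Treat the 2 copies of O as a single block. The multiset to arrange is then {OO, A, T, T, T}, 5 items in all.
That gives (5)!/(3!) = 20 arrangements.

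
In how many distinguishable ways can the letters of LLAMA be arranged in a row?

Letter multiplicities in LLAMA: A×2, L×2, M×1.
The number of distinct arrangements is 5!/(2!·2!) = 120/4 = 30.

30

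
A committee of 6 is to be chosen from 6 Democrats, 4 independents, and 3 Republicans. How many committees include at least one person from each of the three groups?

With no constraint there are C(13,6) = 1716 possible selections.
Selections missing a whole group: no Democrats → C(7,6) = 7; no independents → C(9,6) = 84; no Republicans → C(10,6) = 210.
Add back selections omitting two groups (i.e. drawn from a single group): C(6,6) + C(4,6) + C(3,6) = 1.
By inclusion–exclusion: 1716 − 301 + 1 = 1416.

1416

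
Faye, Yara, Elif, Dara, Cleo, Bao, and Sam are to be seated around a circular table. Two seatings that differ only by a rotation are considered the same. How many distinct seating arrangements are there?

720

Around a circle, 7 distinct people have 7!/7 = (6)! = 720 rotationally distinct seatings.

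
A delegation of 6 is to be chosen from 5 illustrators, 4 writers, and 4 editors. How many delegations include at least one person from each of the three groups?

1520

With no constraint there are C(13,6) = 1716 possible selections.
Selections missing a whole group: no illustrators → C(8,6) = 28; no writers → C(9,6) = 84; no editors → C(9,6) = 84.
Add back selections omitting two groups (i.e. drawn from a single group): C(5,6) + C(4,6) + C(4,6) = 0.
By inclusion–exclusion: 1716 − 196 + 0 = 1520.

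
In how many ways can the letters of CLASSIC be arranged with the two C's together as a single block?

360

Treat the 2 copies of C as a single block. The multiset to arrange is then {CC, A, I, L, S, S}, 6 items in all.
That gives (6)!/(2!) = 360 arrangements.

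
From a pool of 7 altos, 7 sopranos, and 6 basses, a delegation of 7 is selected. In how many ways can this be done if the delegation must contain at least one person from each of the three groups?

70658

With no constraint there are C(20,7) = 77520 possible selections.
Subtract selections that omit an entire group: no altos → C(13,7) = 1716; no sopranos → C(13,7) = 1716; no basses → C(14,7) = 3432.
Add back selections omitting two groups (i.e. drawn from a single group): C(7,7) + C(7,7) + C(6,7) = 2.
By inclusion–exclusion: 77520 − 6864 + 2 = 70658.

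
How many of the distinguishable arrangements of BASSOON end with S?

With the last slot taken by S, it remains to arrange the other 6 letters (BASOON).
Those 6 letters have O appearing twice, giving (6)!/(2!) = 360.

360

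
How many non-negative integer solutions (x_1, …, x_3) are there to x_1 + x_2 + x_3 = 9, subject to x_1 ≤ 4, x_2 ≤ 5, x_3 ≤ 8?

Ignoring the caps, the number of non-negative solutions to x_1+…+x_3 = 9 is C(11,2) = 55.
Subtract solutions that violate a single cap (substitute x_i' = x_i − (cap_i+1)): x_1 ≥ 5 gives C(6,2) = 15; x_2 ≥ 6 gives C(5,2) = 10; x_3 ≥ 9 gives C(2,2) = 1. Together 26.
No two caps can be exceeded simultaneously, so the pair terms are all 0.
By inclusion–exclusion the count is 55 − 26 + 0 = 29.

29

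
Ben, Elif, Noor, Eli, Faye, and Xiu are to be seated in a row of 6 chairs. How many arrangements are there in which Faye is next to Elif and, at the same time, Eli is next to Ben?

Treat {Faye,Elif} as one block (2 orders) and {Eli,Ben} as another (2 orders).
That leaves 4 units to arrange: 2 × 2 × 4! = 4 × 24 = 96.

96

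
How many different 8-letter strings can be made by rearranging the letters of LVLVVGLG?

The 8 letters of LVLVVGLG have repeats: G appearing twice, L appearing 3 times, and V appearing 3 times.
The number of distinct arrangements is 8!/(3!·3!·2!) = 40320/72 = 560.

560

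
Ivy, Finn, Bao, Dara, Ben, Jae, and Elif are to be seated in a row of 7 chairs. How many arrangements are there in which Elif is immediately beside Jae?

Glue Elif and Jae into one block (2 internal orders), leaving 6 units to arrange in a row.
So the count is 2·(6)! = 1440.

1440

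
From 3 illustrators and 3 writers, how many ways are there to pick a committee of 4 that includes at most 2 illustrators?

12

Split by how many illustrators are chosen (0 through 2).
Sum: C(3,0)·C(3,4) + C(3,1)·C(3,3) + C(3,2)·C(3,2) = 0 + 3 + 9 = 12.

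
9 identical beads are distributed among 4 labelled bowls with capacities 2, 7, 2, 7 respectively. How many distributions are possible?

Without the upper bounds there are C(12,3) = 220 ways to split 9 among 4 bowls.
Subtract solutions that violate a single cap (substitute x_i' = x_i − (cap_i+1)): x_1 ≥ 3 gives C(9,3) = 84; x_2 ≥ 8 gives C(4,3) = 4; x_3 ≥ 3 gives C(9,3) = 84; x_4 ≥ 8 gives C(4,3) = 4. Together 176.
Add back pairs where two caps are both exceeded: 0 + 20 + 0 + 0 + 0 + 0 = 20.
By inclusion–exclusion the count is 220 − 176 + 20 = 64.

64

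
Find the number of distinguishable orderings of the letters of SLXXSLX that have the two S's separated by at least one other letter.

Total arrangements of SLXXSLX: 7!/(3!·2!·2!) = 210.
Arrangements with the S's together: treat SS as one letter, giving (6)!/(3!·2!) = 60.
Hence 210 − 60 = 150.

150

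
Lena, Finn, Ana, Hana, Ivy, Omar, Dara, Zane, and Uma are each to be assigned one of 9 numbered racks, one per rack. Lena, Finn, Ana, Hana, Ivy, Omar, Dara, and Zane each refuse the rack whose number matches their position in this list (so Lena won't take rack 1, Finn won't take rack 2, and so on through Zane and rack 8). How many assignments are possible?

148329

Let Aᵢ (for 1 ≤ i ≤ 8) be the placements that put person i in their forbidden rack. Any j of these fix j positions, leaving (9−j)! ways to fill the rest, and there are C(8,j) ways to pick which j.
By inclusion–exclusion, the number of valid placements is Σ_{j=0}^{8} (−1)^j C(8,j)·(9−j)!.
Computing: 362880 − 322560 + 141120 − 40320 + 8400 − 1344 + 168 − 16 + 1 = 148329.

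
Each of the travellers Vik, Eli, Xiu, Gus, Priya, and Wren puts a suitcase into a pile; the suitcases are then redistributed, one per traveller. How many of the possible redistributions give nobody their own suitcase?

265

Let Aᵢ be the assignments in which traveller i gets their own suitcase. We want the size of the complement of A₁∪…∪A_6.
By inclusion–exclusion this is Σ_{j=0}^{6} (−1)^j C(6,j)·(6−j)!.
Computing: 720 − 720 + 360 − 120 + 30 − 6 + 1 = 265.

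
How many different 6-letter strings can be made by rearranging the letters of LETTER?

180

Letter multiplicities in LETTER: E×2, L×1, R×1, T×2.
The number of distinct arrangements is 6!/(2!·2!) = 720/4 = 180.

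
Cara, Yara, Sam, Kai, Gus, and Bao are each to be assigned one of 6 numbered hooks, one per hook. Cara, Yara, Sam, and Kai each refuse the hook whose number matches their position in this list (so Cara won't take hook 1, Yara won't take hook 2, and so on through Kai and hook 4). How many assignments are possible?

362

Let Aᵢ (for 1 ≤ i ≤ 4) be the placements that put person i in their forbidden hook. Any j of these fix j positions, leaving (6−j)! ways to fill the rest, and there are C(4,j) ways to pick which j.
By inclusion–exclusion, the number of valid placements is Σ_{j=0}^{4} (−1)^j C(4,j)·(6−j)!.
Computing: 720 − 480 + 144 − 24 + 2 = 362.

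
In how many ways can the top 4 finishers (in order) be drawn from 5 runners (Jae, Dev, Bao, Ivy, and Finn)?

120

This is an ordered selection of 4 from 5: P(5,4).
That gives 5 × 4 × 3 × 2 = 120.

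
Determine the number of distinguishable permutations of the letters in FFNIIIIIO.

1512

FFNIIIIIO has 9 letters with F appearing twice and I appearing 5 times.
The number of distinct arrangements is 9!/(5!·2!) = 362880/240 = 1512.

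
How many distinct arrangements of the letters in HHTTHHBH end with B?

21

Fix B in the last position and arrange the remaining 7 letters.
Those 7 letters have H appearing 5 times and T appearing twice, giving (7)!/(5!·2!) = 21.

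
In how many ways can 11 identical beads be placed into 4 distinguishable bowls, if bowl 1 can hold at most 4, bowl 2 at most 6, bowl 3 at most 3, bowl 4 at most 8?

126

Without the upper bounds there are C(14,3) = 364 ways to split 11 among 4 bowls.
Subtract solutions that violate a single cap (substitute x_i' = x_i − (cap_i+1)): x_1 ≥ 5 gives C(9,3) = 84; x_2 ≥ 7 gives C(7,3) = 35; x_3 ≥ 4 gives C(10,3) = 120; x_4 ≥ 9 gives C(5,3) = 10. Together 249.
Add back pairs where two caps are both exceeded: 0 + 10 + 0 + 1 + 0 + 0 = 11.
By inclusion–exclusion the count is 364 − 249 + 11 = 126.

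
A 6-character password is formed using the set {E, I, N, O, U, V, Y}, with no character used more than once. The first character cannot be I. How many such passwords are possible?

4320

The first character has 7−1 = 6 choices (anything except I).
The remaining 5 characters are filled from the other 6 symbols without repetition: 6 × 5 × 4 × 3 × 2 = 720.
Total: 6 × 720 = 4320.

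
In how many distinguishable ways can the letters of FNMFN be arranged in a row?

The 5 letters of FNMFN have repeats: F appearing twice and N appearing twice.
The number of distinct arrangements is 5!/(2!·2!) = 120/4 = 30.

30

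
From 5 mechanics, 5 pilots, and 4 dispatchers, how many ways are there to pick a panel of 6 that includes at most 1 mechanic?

Split by how many mechanics are chosen (0 through 1).
Sum: C(5,0)·C(9,6) + C(5,1)·C(9,5) = 84 + 630 = 714.

714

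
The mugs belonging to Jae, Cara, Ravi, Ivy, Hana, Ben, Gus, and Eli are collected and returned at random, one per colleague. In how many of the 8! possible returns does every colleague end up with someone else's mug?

14833

This is the derangement count D_8: permutations of 8 items with no fixed point.
By inclusion–exclusion this is Σ_{j=0}^{8} (−1)^j C(8,j)·(8−j)!.
Computing: 40320 − 40320 + 20160 − 6720 + 1680 − 336 + 56 − 8 + 1 = 14833.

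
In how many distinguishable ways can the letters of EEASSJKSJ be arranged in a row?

The 9 letters of EEASSJKSJ have repeats: E appearing twice, J appearing twice, and S appearing 3 times.
So there are 9! / (3!·2!·2!) = 15120 distinguishable arrangements.

15120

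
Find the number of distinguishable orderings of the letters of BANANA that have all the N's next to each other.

Treat the 2 copies of N as a single block. The multiset to arrange is then {NN, A, A, A, B}, 5 items in all.
That gives (5)!/(3!) = 20 arrangements.

20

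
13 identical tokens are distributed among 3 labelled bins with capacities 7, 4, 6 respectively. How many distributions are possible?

By stars and bars, unrestricted non-negative solutions to x_1+…+x_3 = 13 number C(13+2,2) = 105.
Subtract solutions that violate a single cap (substitute x_i' = x_i − (cap_i+1)): x_1 ≥ 8 gives C(7,2) = 21; x_2 ≥ 5 gives C(10,2) = 45; x_3 ≥ 7 gives C(8,2) = 28. Together 94.
Add back pairs where two caps are both exceeded: 1 + 0 + 3 = 4.
By inclusion–exclusion the count is 105 − 94 + 4 = 15.

15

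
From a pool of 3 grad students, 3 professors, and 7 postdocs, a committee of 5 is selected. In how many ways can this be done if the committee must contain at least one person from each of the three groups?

798

Total 5-person selections from all 13: C(13,5) = 1287.
Subtract selections that omit an entire group: no grad students → C(10,5) = 252; no professors → C(10,5) = 252; no postdocs → C(6,5) = 6.
Add back selections omitting two groups (i.e. drawn from a single group): C(3,5) + C(3,5) + C(7,5) = 21.
By inclusion–exclusion: 1287 − 510 + 21 = 798.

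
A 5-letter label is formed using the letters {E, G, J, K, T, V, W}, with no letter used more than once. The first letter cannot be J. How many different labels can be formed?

The first letter has 7−1 = 6 choices (anything except J).
The remaining 4 letters are filled from the other 6 symbols without repetition: 6 × 5 × 4 × 3 = 360.
Total: 6 × 360 = 2160.

2160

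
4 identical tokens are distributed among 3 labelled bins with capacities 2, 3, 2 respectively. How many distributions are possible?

Without the upper bounds there are C(6,2) = 15 ways to split 4 among 3 bins.
Subtract solutions that violate a single cap (substitute x_i' = x_i − (cap_i+1)): x_1 ≥ 3 gives C(3,2) = 3; x_2 ≥ 4 gives C(2,2) = 1; x_3 ≥ 3 gives C(3,2) = 3. Together 7.
No two caps can be exceeded simultaneously, so the pair terms are all 0.
By inclusion–exclusion the count is 15 − 7 + 0 = 8.

8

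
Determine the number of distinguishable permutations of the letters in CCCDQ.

Letter multiplicities in CCCDQ: C×3, D×1, Q×1.
So there are 5! / (3!) = 20 distinguishable arrangements.

20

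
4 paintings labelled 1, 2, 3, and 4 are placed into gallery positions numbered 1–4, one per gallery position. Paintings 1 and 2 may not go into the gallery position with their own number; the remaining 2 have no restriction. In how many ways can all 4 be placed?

Let Aᵢ (for i ∈ {1, 2}) be the placements that put painting i in its forbidden gallery position. Any j of these fix j positions, leaving (4−j)! ways to fill the rest, and there are C(2,j) ways to pick which j.
By inclusion–exclusion, the number of valid placements is Σ_{j=0}^{2} (−1)^j C(2,j)·(4−j)!.
Computing: 24 − 12 + 2 = 14.

14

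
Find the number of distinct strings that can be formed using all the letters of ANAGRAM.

840

The 7 letters of ANAGRAM have repeats: A appearing 3 times.
Dividing 7! = 5040 by 3! = 6 for the repeated letters gives 840.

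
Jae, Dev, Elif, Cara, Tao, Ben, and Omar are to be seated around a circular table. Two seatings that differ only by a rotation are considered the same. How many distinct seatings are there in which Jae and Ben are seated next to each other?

240

Glue Jae and Ben into a block (2 internal orders). Seating 6 units around a circle gives (5)! arrangements.
So 2 × (5)! = 2 × 120 = 240.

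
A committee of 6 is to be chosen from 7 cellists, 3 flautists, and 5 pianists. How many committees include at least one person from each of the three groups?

Unrestricted: C(15,6) = 5005 ways to pick any 6 of the 15.
Subtract selections that omit an entire group: no cellists → C(8,6) = 28; no flautists → C(12,6) = 924; no pianists → C(10,6) = 210.
Add back selections omitting two groups (i.e. drawn from a single group): C(7,6) + C(3,6) + C(5,6) = 7.
By inclusion–exclusion: 5005 − 1162 + 7 = 3850.

3850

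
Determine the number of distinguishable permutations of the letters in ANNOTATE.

5040

ANNOTATE has 8 letters with A appearing twice, N appearing twice, and T appearing twice.
Dividing 8! = 40320 by 2!·2!·2! = 8 for the repeated letters gives 5040.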